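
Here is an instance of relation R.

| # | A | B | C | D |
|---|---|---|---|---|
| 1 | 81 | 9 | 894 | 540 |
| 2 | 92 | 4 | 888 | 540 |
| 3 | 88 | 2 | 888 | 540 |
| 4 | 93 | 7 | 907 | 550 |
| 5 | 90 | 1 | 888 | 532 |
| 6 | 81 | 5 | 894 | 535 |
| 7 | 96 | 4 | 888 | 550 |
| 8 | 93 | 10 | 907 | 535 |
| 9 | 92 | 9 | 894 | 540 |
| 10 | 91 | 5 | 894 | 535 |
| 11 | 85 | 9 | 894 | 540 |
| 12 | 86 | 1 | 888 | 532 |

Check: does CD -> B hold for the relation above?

(C=894, D=540): rows 1, 9, 11 → B = 9, 9, 9 ✓
(C=888, D=540): rows 2, 3 → B takes values {4, 2} — violation
(C=907, D=550): row 4 → B = 7 ✓
(C=888, D=532): rows 5, 12 → B = 1, 1 ✓
(C=894, D=535): rows 6, 10 → B = 5, 5 ✓
(C=888, D=550): row 7 → B = 4 ✓
(C=907, D=535): row 8 → B = 10 ✓
Two rows agree on CD but differ on B, so CD -> B does not hold.

No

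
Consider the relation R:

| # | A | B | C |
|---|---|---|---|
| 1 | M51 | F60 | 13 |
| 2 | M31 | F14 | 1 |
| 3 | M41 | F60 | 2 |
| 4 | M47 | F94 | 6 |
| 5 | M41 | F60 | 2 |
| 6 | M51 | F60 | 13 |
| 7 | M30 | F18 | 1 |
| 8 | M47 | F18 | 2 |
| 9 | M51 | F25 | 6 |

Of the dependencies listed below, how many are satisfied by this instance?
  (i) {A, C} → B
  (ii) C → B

(i) {A, C} → B: every LHS value maps to a single RHS value — holds.
(ii) C → B: C=1: rows 2, 7 → B takes values {F14, F18} — violation; C=2: rows 3, 5, 8 → B takes values {F60, F18} — violation; C=6: rows 4, 9 → B takes values {F94, F25} — violation — fails.
1 of the 2 dependencies holds.

1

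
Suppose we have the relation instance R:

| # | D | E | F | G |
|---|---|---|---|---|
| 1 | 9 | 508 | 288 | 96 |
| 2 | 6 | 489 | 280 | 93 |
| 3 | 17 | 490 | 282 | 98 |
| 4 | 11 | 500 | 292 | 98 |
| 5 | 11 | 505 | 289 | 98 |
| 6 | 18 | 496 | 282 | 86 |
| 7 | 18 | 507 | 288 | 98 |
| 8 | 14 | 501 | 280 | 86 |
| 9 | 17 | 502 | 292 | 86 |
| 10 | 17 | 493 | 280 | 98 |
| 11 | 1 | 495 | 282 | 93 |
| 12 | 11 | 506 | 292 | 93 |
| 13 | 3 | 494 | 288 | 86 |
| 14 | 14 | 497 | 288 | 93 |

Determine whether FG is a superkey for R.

All 14 rows have distinct FG values, so FG → (all attributes) holds and FG is a superkey.

Yes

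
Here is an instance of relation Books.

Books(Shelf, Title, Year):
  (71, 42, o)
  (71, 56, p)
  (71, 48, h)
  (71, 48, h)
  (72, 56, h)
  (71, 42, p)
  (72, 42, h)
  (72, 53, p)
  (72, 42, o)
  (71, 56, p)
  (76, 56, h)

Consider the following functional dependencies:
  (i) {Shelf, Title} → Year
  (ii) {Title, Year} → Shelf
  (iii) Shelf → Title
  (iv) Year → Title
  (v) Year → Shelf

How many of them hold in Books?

(i) {Shelf, Title} → Year: (Shelf=71, Title=42): 2 rows → Year takes values {o, p} — violation; (Shelf=72, Title=42): 2 rows → Year takes values {h, o} — violation — fails.
(ii) {Title, Year} → Shelf: (Title=42, Year=o): 2 rows → Shelf takes values {71, 72} — violation; (Title=56, Year=h): 2 rows → Shelf takes values {72, 76} — violation — fails.
(iii) Shelf → Title: Shelf=71: 6 rows → Title takes values {42, 56, 48} — violation; Shelf=72: 4 rows → Title takes values {56, 42, 53} — violation — fails.
(iv) Year → Title: Year=p: 4 rows → Title takes values {56, 42, 53} — violation; Year=h: 5 rows → Title takes values {48, 56, 42} — violation — fails.
(v) Year → Shelf: Year=o: 2 rows → Shelf takes values {71, 72} — violation; Year=p: 4 rows → Shelf takes values {71, 72} — violation; Year=h: 5 rows → Shelf takes values {71, 72, 76} — violation — fails.
None of the 5 dependencies hold.

0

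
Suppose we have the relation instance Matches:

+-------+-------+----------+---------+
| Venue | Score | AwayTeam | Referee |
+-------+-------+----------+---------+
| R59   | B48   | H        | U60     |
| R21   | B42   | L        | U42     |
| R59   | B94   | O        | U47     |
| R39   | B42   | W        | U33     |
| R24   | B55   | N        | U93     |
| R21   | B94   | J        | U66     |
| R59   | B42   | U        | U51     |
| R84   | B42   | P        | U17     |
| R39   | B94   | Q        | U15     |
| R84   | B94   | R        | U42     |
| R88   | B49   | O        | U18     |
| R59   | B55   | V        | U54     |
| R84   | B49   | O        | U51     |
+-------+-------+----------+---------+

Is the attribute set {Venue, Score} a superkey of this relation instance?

Yes

All 13 rows have distinct {Venue, Score} values, so {Venue, Score} → (all attributes) holds and {Venue, Score} is a superkey.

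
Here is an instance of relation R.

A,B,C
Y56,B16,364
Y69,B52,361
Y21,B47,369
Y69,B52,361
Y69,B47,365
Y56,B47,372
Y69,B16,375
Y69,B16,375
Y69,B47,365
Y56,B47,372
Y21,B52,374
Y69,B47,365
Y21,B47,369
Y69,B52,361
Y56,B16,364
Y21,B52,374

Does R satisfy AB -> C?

Yes

(A=Y56, B=B16): 2 rows → C = 364, 364 ✓
(A=Y69, B=B52): 3 rows → C = 361, 361, 361 ✓
(A=Y21, B=B47): 2 rows → C = 369, 369 ✓
(A=Y69, B=B47): 3 rows → C = 365, 365, 365 ✓
(A=Y56, B=B47): 2 rows → C = 372, 372 ✓
(A=Y69, B=B16): 2 rows → C = 375, 375 ✓
(A=Y21, B=B52): 2 rows → C = 374, 374 ✓
Every AB value is associated with a single C value, so AB -> C holds.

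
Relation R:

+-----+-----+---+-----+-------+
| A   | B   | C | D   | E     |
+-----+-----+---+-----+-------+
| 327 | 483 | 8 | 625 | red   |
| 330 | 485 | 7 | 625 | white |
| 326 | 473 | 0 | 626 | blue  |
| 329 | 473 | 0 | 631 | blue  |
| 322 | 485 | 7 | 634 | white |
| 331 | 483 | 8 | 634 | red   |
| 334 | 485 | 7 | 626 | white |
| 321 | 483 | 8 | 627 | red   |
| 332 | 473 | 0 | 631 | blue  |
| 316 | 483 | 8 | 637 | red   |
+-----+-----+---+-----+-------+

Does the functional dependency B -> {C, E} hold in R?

B=483: 4 rows → {C,E} = (8, red), (8, red), (8, red), (8, red) ✓
B=485: 3 rows → {C,E} = (7, white), (7, white), (7, white) ✓
B=473: 3 rows → {C,E} = (0, blue), (0, blue), (0, blue) ✓
Every B value is associated with a single {C, E} value, so B -> {C, E} holds.

Yes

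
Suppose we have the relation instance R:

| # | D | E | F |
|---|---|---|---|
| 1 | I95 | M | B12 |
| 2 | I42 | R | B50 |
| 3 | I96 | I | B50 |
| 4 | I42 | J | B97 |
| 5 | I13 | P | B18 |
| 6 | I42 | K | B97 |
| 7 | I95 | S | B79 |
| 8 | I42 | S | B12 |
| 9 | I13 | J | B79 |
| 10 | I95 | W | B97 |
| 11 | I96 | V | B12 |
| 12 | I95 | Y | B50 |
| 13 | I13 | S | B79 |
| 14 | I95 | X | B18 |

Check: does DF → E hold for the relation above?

(D=I95, F=B12): row 1 → E = M ✓
(D=I42, F=B50): row 2 → E = R ✓
(D=I96, F=B50): row 3 → E = I ✓
(D=I42, F=B97): rows 4, 6 → E takes values {J, K} — violation
(D=I13, F=B18): row 5 → E = P ✓
(D=I95, F=B79): row 7 → E = S ✓
(D=I42, F=B12): row 8 → E = S ✓
(D=I13, F=B79): rows 9, 13 → E takes values {J, S} — violation
(D=I95, F=B97): row 10 → E = W ✓
(D=I96, F=B12): row 11 → E = V ✓
(D=I95, F=B50): row 12 → E = Y ✓
(D=I95, F=B18): row 14 → E = X ✓
Two rows agree on DF but differ on E, so DF → E does not hold.

No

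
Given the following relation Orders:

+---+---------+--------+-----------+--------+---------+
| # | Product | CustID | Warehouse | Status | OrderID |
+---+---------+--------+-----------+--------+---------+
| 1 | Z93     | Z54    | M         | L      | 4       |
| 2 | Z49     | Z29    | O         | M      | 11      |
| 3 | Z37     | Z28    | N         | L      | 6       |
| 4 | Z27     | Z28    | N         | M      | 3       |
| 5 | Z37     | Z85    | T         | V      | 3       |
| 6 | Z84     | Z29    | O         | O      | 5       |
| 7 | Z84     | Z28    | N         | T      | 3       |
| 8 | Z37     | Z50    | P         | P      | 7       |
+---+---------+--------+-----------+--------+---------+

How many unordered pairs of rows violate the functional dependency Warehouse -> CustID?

Warehouse=O: all 2 rows agree on CustID — 0 pairs.
Warehouse=N: all 3 rows agree on CustID — 0 pairs.

0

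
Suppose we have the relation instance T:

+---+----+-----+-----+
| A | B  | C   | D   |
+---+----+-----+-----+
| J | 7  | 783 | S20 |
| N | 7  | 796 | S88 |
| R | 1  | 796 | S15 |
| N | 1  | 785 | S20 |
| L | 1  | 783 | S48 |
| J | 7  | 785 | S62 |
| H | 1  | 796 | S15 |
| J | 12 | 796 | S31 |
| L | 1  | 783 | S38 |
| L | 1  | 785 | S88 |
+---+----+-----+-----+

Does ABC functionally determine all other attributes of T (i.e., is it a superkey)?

No

Two distinct rows share (A=L, B=1, C=783), so ABC does not determine every attribute — not a superkey.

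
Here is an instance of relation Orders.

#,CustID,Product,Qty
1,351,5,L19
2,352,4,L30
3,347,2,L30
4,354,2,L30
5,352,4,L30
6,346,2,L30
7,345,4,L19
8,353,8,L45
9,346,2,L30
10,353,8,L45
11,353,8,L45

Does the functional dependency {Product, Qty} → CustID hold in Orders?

No

(Product=5, Qty=L19): row 1 → CustID = 351 ✓
(Product=4, Qty=L30): rows 2, 5 → CustID = 352, 352 ✓
(Product=2, Qty=L30): rows 3, 4, 6, 9 → CustID takes values {347, 354, 346} — violation
(Product=4, Qty=L19): row 7 → CustID = 345 ✓
(Product=8, Qty=L45): rows 8, 10, 11 → CustID = 353, 353, 353 ✓
Two rows agree on {Product, Qty} but differ on CustID, so {Product, Qty} → CustID does not hold.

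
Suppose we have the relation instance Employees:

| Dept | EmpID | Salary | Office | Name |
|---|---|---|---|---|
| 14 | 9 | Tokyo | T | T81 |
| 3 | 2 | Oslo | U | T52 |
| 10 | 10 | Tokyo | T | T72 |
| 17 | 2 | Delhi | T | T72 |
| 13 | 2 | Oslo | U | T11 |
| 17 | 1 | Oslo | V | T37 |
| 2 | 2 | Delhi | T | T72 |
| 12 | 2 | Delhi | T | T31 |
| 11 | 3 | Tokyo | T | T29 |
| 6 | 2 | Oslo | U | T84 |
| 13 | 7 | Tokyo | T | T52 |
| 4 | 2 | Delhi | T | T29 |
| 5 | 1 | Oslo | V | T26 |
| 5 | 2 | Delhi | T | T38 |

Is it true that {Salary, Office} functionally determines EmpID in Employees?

No

(Salary=Tokyo, Office=T): 4 rows → EmpID takes values {9, 10, 3, 7} — violation
(Salary=Oslo, Office=U): 3 rows → EmpID = 2, 2, 2 ✓
(Salary=Delhi, Office=T): 5 rows → EmpID = 2, 2, 2, 2, 2 ✓
(Salary=Oslo, Office=V): 2 rows → EmpID = 1, 1 ✓
Two rows agree on {Salary, Office} but differ on EmpID, so {Salary, Office} -> EmpID does not hold.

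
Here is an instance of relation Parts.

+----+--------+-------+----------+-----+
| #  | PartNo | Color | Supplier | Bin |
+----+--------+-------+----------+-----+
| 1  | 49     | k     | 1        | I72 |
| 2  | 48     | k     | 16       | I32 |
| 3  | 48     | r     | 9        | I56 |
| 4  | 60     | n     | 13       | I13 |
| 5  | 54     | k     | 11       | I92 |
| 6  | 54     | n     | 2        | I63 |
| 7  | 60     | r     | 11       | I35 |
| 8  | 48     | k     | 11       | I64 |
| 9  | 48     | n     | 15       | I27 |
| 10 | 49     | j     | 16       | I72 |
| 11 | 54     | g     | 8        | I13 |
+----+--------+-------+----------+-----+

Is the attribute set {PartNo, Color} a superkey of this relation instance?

No

Rows 2 and 8 have the same {PartNo, Color} value (PartNo=48, Color=k) but are distinct tuples, so {PartNo, Color} does not determine every attribute — not a superkey.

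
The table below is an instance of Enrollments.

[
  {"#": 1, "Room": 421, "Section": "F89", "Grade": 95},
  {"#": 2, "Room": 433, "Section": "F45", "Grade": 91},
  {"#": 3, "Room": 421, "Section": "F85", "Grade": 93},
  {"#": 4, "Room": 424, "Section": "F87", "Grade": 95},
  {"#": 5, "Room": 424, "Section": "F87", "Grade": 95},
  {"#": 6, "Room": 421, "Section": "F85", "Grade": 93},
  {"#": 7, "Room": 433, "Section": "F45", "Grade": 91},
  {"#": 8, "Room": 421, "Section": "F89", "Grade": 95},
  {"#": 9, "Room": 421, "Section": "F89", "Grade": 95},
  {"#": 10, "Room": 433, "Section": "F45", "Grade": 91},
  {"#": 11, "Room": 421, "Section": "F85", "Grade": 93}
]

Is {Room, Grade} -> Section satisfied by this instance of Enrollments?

(Room=421, Grade=95): rows 1, 8, 9 → Section = F89, F89, F89 ✓
(Room=433, Grade=91): rows 2, 7, 10 → Section = F45, F45, F45 ✓
(Room=421, Grade=93): rows 3, 6, 11 → Section = F85, F85, F85 ✓
(Room=424, Grade=95): rows 4, 5 → Section = F87, F87 ✓
Every {Room, Grade} value is associated with a single Section value, so {Room, Grade} -> Section holds.

Yes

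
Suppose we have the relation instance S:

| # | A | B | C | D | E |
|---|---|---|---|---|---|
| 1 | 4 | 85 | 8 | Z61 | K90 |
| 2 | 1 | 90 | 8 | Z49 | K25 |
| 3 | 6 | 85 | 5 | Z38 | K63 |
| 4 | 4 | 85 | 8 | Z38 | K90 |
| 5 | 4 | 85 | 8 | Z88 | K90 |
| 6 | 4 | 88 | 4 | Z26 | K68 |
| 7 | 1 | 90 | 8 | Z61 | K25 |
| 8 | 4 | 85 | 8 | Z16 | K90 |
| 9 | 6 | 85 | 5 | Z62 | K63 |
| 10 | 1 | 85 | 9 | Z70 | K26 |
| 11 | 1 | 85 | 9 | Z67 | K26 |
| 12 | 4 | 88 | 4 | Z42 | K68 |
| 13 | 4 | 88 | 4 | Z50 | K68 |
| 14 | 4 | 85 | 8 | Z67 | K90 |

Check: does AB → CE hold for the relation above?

Yes

(A=4, B=85): rows 1, 4, 5, 8, 14 → {C,E} = (8, K90), (8, K90), (8, K90), (8, K90), (8, K90) ✓
(A=1, B=90): rows 2, 7 → {C,E} = (8, K25), (8, K25) ✓
(A=6, B=85): rows 3, 9 → {C,E} = (5, K63), (5, K63) ✓
(A=4, B=88): rows 6, 12, 13 → {C,E} = (4, K68), (4, K68), (4, K68) ✓
(A=1, B=85): rows 10, 11 → {C,E} = (9, K26), (9, K26) ✓
Every AB value is associated with a single CE value, so AB → CE holds.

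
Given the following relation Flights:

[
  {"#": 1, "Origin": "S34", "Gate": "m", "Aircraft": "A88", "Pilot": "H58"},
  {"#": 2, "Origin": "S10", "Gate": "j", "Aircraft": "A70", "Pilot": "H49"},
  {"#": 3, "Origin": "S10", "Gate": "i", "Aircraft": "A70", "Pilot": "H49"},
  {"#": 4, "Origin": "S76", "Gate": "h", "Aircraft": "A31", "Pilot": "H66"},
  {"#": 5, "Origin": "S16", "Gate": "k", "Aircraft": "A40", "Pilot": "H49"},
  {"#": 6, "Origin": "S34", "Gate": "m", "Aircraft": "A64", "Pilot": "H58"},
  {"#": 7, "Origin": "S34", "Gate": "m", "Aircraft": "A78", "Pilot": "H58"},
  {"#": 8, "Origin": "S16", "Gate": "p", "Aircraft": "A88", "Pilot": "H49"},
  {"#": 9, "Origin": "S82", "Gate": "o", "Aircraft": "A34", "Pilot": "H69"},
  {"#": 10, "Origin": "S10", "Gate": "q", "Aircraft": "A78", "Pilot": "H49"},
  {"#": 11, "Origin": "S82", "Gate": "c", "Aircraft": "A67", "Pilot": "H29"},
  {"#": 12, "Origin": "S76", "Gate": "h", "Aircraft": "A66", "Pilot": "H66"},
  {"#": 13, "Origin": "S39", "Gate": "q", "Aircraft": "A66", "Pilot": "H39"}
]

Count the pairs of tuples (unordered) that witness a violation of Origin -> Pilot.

1

Origin=S34: all 3 rows agree on Pilot — 0 pairs.
Origin=S10: all 3 rows agree on Pilot — 0 pairs.
Origin=S76: all 2 rows agree on Pilot — 0 pairs.
Origin=S16: all 2 rows agree on Pilot — 0 pairs.
Origin=S82: violating pairs (9,11) — 1 pair.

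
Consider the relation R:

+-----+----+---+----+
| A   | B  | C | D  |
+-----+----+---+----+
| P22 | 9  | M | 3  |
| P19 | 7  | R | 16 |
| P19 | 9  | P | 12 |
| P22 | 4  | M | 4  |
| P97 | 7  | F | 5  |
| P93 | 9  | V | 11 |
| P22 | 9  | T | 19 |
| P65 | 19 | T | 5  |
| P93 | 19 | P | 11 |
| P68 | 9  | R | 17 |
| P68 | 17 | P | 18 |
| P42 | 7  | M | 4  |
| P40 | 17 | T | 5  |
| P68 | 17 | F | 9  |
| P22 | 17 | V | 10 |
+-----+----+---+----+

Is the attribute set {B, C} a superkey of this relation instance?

All 15 rows have distinct {B, C} values, so {B, C} → (all attributes) holds and {B, C} is a superkey.

Yes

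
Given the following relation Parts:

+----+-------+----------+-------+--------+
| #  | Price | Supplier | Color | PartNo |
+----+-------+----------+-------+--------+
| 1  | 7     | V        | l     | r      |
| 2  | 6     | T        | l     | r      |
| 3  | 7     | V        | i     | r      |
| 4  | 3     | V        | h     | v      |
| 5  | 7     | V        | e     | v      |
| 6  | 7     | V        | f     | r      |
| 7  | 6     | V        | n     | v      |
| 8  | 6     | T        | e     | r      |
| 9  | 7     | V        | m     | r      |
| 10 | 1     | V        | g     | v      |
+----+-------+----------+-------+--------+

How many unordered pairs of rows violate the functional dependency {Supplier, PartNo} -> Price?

(Supplier=V, PartNo=r): all 4 rows agree on Price — 0 pairs.
(Supplier=T, PartNo=r): all 2 rows agree on Price — 0 pairs.
(Supplier=V, PartNo=v): violating pairs (4,5), (4,7), (4,10), (5,7), (5,10), (7,10) — 6 pairs.

6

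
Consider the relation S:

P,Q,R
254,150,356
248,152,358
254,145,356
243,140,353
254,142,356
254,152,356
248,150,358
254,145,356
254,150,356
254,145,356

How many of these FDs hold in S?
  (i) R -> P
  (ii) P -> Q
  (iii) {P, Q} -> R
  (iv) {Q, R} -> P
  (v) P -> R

4

(i) R -> P: every LHS value maps to a single RHS value — holds.
(ii) P -> Q: P=254: 7 rows → Q takes values {150, 145, 142, 152} — violation; P=248: 2 rows → Q takes values {152, 150} — violation — fails.
(iii) {P, Q} -> R: every LHS value maps to a single RHS value — holds.
(iv) {Q, R} -> P: every LHS value maps to a single RHS value — holds.
(v) P -> R: every LHS value maps to a single RHS value — holds.
4 of the 5 dependencies hold.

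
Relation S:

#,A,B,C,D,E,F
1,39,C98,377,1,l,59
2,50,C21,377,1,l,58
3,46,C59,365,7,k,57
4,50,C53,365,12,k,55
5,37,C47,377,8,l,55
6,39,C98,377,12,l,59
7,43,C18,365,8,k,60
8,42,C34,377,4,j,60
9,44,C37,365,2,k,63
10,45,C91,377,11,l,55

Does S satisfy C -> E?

C=377: rows 1, 2, 5, 6, 8, 10 → E takes values {l, j} — violation
C=365: rows 3, 4, 7, 9 → E = k, k, k, k ✓
Two rows agree on C but differ on E, so C -> E does not hold.

No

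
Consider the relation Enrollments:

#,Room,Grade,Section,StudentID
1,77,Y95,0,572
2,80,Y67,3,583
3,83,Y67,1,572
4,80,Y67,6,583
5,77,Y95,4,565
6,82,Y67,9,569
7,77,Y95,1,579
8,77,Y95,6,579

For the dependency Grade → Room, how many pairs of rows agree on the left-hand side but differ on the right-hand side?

Grade=Y95: all 4 rows agree on Room — 0 pairs.
Grade=Y67: violating pairs (2,3), (2,6), (3,4), (3,6), (4,6) — 5 pairs.

5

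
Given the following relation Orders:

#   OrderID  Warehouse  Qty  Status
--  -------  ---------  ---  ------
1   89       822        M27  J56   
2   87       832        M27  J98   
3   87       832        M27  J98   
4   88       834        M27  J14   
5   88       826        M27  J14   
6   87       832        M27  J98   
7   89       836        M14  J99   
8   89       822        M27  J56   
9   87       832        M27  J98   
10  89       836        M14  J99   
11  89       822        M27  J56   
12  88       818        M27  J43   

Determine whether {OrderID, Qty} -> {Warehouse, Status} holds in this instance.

(OrderID=89, Qty=M27): rows 1, 8, 11 → {Warehouse,Status} = (822, J56), (822, J56), (822, J56) ✓
(OrderID=87, Qty=M27): rows 2, 3, 6, 9 → {Warehouse,Status} = (832, J98), (832, J98), (832, J98), (832, J98) ✓
(OrderID=88, Qty=M27): rows 4, 5, 12 → {Warehouse,Status} takes values {(834, J14), (826, J14), (818, J43)} — violation
(OrderID=89, Qty=M14): rows 7, 10 → {Warehouse,Status} = (836, J99), (836, J99) ✓
Two rows agree on {OrderID, Qty} but differ on {Warehouse, Status}, so {OrderID, Qty} -> {Warehouse, Status} does not hold.

No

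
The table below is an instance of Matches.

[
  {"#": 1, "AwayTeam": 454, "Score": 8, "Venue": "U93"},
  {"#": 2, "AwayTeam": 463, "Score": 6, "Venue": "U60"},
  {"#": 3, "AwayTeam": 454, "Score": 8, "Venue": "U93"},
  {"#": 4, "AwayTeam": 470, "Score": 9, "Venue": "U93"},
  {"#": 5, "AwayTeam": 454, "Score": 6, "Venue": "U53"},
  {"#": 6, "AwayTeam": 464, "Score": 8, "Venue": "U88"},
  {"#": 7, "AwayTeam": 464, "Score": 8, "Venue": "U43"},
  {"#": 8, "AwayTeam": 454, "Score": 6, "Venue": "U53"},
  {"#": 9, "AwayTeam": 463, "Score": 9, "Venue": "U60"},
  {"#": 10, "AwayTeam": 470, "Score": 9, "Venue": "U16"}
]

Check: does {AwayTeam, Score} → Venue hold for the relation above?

No

(AwayTeam=454, Score=8): rows 1, 3 → Venue = U93, U93 ✓
(AwayTeam=463, Score=6): row 2 → Venue = U60 ✓
(AwayTeam=470, Score=9): rows 4, 10 → Venue takes values {U93, U16} — violation
(AwayTeam=454, Score=6): rows 5, 8 → Venue = U53, U53 ✓
(AwayTeam=464, Score=8): rows 6, 7 → Venue takes values {U88, U43} — violation
(AwayTeam=463, Score=9): row 9 → Venue = U60 ✓
Two rows agree on {AwayTeam, Score} but differ on Venue, so {AwayTeam, Score} → Venue does not hold.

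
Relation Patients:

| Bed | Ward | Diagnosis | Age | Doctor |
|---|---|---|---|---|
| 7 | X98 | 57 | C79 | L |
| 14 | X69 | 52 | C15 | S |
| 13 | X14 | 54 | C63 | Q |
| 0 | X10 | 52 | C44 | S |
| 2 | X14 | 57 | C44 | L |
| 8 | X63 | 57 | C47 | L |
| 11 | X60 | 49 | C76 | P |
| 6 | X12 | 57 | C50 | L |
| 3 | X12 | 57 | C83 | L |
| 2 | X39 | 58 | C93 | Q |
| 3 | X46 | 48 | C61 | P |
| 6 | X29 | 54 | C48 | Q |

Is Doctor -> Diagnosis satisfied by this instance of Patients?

No

Doctor=L: 5 rows → Diagnosis = 57, 57, 57, 57, 57 ✓
Doctor=S: 2 rows → Diagnosis = 52, 52 ✓
Doctor=Q: 3 rows → Diagnosis takes values {54, 58} — violation
Doctor=P: 2 rows → Diagnosis takes values {49, 48} — violation
Two rows agree on Doctor but differ on Diagnosis, so Doctor -> Diagnosis does not hold.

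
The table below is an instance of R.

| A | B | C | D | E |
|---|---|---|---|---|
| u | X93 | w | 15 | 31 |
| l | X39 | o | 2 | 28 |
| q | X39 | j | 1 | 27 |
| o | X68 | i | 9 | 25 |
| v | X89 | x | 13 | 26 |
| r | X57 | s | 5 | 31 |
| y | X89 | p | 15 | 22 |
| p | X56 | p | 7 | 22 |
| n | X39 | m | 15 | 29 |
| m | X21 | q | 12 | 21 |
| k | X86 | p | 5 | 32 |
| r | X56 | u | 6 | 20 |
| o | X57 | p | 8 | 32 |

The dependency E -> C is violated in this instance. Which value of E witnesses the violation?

31

E=31: 2 rows → C takes values {w, s} — violation
E=28: 1 row → C = o ✓
E=27: 1 row → C = j ✓
E=25: 1 row → C = i ✓
E=26: 1 row → C = x ✓
E=22: 2 rows → C = p, p ✓
E=29: 1 row → C = m ✓
E=21: 1 row → C = q ✓
E=32: 2 rows → C = p, p ✓
E=20: 1 row → C = u ✓
The only E value with inconsistent C is E=31.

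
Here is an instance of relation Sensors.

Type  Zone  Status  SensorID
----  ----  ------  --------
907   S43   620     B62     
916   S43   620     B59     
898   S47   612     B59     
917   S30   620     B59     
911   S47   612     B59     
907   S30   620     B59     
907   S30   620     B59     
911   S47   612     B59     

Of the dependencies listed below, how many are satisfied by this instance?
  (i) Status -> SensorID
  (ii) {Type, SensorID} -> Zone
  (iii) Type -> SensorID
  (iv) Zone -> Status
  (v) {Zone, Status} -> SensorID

2

(i) Status -> SensorID: Status=620: 5 rows → SensorID takes values {B62, B59} — violation — fails.
(ii) {Type, SensorID} -> Zone: every LHS value maps to a single RHS value — holds.
(iii) Type -> SensorID: Type=907: 3 rows → SensorID takes values {B62, B59} — violation — fails.
(iv) Zone -> Status: every LHS value maps to a single RHS value — holds.
(v) {Zone, Status} -> SensorID: (Zone=S43, Status=620): 2 rows → SensorID takes values {B62, B59} — violation — fails.
2 of the 5 dependencies hold.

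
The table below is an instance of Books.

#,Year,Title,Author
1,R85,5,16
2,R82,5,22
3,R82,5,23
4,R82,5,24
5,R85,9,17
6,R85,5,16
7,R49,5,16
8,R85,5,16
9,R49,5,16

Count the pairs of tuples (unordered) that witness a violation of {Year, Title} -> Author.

(Year=R85, Title=5): all 3 rows agree on Author — 0 pairs.
(Year=R82, Title=5): violating pairs (2,3), (2,4), (3,4) — 3 pairs.
(Year=R49, Title=5): all 2 rows agree on Author — 0 pairs.

3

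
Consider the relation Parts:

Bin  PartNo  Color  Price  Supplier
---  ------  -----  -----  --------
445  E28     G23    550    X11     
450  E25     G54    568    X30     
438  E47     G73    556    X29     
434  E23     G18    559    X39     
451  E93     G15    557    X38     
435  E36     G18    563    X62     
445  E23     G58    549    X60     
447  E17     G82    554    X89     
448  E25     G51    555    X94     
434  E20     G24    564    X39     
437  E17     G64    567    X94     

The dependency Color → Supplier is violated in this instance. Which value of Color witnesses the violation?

G18

Color=G23: 1 row → Supplier = X11 ✓
Color=G54: 1 row → Supplier = X30 ✓
Color=G73: 1 row → Supplier = X29 ✓
Color=G18: 2 rows → Supplier takes values {X39, X62} — violation
Color=G15: 1 row → Supplier = X38 ✓
Color=G58: 1 row → Supplier = X60 ✓
Color=G82: 1 row → Supplier = X89 ✓
Color=G51: 1 row → Supplier = X94 ✓
Color=G24: 1 row → Supplier = X39 ✓
Color=G64: 1 row → Supplier = X94 ✓
The only Color value with inconsistent Supplier is Color=G18.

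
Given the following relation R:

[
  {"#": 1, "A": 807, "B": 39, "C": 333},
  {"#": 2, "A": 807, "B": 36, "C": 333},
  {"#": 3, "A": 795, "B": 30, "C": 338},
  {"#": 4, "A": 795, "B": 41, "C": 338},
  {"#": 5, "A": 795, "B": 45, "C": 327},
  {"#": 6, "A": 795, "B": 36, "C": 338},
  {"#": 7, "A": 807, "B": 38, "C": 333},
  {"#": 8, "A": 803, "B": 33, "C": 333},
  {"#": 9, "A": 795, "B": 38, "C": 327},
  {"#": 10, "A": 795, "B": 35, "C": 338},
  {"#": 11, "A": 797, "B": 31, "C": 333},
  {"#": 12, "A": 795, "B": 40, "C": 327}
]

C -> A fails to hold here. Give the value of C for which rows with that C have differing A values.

C=333: rows 1, 2, 7, 8, 11 → A takes values {807, 803, 797} — violation
C=338: rows 3, 4, 6, 10 → A = 795, 795, 795, 795 ✓
C=327: rows 5, 9, 12 → A = 795, 795, 795 ✓
The only C value with inconsistent A is C=333.

333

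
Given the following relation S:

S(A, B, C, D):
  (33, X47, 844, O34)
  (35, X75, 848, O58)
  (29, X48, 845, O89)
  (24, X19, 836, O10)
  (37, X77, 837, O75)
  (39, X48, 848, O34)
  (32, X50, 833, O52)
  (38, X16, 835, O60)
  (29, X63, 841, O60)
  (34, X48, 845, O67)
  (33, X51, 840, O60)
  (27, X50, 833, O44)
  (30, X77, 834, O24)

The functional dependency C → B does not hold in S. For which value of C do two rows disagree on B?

848

C=844: 1 row → B = X47 ✓
C=848: 2 rows → B takes values {X75, X48} — violation
C=845: 2 rows → B = X48, X48 ✓
C=836: 1 row → B = X19 ✓
C=837: 1 row → B = X77 ✓
C=833: 2 rows → B = X50, X50 ✓
C=835: 1 row → B = X16 ✓
C=841: 1 row → B = X63 ✓
C=840: 1 row → B = X51 ✓
C=834: 1 row → B = X77 ✓
The only C value with inconsistent B is C=848.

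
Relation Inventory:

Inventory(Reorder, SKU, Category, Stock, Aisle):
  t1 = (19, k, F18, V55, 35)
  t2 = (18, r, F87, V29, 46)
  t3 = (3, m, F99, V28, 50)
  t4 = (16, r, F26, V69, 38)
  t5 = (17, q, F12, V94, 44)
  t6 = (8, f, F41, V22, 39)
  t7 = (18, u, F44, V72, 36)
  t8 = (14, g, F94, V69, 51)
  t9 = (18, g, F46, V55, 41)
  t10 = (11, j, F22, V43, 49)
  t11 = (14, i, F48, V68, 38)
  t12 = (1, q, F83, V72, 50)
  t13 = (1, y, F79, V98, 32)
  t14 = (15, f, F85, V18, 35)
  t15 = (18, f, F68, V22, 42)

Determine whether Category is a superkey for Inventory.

Yes

All 15 rows have distinct Category values, so Category → (all attributes) holds and Category is a superkey.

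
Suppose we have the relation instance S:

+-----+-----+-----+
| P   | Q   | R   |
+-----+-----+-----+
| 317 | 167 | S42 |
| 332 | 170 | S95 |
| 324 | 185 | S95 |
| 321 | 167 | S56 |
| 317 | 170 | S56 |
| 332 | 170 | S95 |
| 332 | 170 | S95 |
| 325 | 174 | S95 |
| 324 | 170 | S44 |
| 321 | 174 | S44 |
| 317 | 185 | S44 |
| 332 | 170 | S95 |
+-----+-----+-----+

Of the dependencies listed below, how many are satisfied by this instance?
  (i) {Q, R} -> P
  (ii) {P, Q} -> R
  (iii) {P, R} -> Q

(i) {Q, R} -> P: every LHS value maps to a single RHS value — holds.
(ii) {P, Q} -> R: every LHS value maps to a single RHS value — holds.
(iii) {P, R} -> Q: every LHS value maps to a single RHS value — holds.
3 of the 3 dependencies hold.

3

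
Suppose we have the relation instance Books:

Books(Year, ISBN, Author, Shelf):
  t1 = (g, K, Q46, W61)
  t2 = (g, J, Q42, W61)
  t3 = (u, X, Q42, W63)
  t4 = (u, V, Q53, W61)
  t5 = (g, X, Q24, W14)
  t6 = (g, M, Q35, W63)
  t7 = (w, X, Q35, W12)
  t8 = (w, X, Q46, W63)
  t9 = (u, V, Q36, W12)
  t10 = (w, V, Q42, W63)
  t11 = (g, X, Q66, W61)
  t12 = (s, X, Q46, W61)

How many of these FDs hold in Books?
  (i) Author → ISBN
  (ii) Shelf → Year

(i) Author → ISBN: Author=Q46: rows 1, 8, 12 → ISBN takes values {K, X} — violation; Author=Q42: rows 2, 3, 10 → ISBN takes values {J, X, V} — violation; Author=Q35: rows 6, 7 → ISBN takes values {M, X} — violation — fails.
(ii) Shelf → Year: Shelf=W61: rows 1, 2, 4, 11, 12 → Year takes values {g, u, s} — violation; Shelf=W63: rows 3, 6, 8, 10 → Year takes values {u, g, w} — violation; Shelf=W12: rows 7, 9 → Year takes values {w, u} — violation — fails.
None of the 2 dependencies hold.

0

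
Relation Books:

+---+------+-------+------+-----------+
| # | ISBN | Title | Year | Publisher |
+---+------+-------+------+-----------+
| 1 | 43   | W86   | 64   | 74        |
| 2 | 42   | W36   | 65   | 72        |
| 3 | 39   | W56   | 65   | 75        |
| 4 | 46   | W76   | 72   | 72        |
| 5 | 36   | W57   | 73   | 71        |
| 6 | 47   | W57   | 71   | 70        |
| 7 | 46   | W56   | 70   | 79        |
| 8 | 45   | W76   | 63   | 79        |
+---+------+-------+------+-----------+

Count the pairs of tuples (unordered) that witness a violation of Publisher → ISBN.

Publisher=72: violating pairs (2,4) — 1 pair.
Publisher=79: violating pairs (7,8) — 1 pair.

2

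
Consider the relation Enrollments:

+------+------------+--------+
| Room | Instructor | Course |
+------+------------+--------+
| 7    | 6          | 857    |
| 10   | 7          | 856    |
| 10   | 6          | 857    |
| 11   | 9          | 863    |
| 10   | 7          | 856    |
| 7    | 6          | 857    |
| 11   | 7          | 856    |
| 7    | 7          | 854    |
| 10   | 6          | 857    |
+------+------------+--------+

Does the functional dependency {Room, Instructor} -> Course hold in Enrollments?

(Room=7, Instructor=6): 2 rows → Course = 857, 857 ✓
(Room=10, Instructor=7): 2 rows → Course = 856, 856 ✓
(Room=10, Instructor=6): 2 rows → Course = 857, 857 ✓
(Room=11, Instructor=9): 1 row → Course = 863 ✓
(Room=11, Instructor=7): 1 row → Course = 856 ✓
(Room=7, Instructor=7): 1 row → Course = 854 ✓
Every {Room, Instructor} value is associated with a single Course value, so {Room, Instructor} -> Course holds.

Yes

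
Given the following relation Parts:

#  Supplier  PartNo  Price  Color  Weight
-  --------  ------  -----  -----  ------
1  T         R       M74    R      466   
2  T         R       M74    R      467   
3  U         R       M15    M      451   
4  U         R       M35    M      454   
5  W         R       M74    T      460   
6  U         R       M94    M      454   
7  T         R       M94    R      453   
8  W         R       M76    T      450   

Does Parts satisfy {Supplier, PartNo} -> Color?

(Supplier=T, PartNo=R): rows 1, 2, 7 → Color = R, R, R ✓
(Supplier=U, PartNo=R): rows 3, 4, 6 → Color = M, M, M ✓
(Supplier=W, PartNo=R): rows 5, 8 → Color = T, T ✓
Every {Supplier, PartNo} value is associated with a single Color value, so {Supplier, PartNo} -> Color holds.

Yes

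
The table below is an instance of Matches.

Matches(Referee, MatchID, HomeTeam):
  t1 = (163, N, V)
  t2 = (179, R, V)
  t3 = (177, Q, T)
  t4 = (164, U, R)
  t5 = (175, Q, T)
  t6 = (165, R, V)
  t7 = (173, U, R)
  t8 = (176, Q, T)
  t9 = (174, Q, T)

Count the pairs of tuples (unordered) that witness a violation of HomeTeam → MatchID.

2

HomeTeam=V: violating pairs (1,2), (1,6) — 2 pairs.
HomeTeam=T: all 4 rows agree on MatchID — 0 pairs.
HomeTeam=R: all 2 rows agree on MatchID — 0 pairs.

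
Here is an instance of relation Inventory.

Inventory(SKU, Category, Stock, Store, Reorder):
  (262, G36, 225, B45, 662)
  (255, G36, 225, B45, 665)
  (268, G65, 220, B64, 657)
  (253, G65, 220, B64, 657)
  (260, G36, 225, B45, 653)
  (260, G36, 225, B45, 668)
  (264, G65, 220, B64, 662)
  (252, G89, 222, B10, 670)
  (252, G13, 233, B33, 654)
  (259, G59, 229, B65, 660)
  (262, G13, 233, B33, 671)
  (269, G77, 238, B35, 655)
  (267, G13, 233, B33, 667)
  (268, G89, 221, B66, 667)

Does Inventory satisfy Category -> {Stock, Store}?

Category=G36: 4 rows → {Stock,Store} = (225, B45), (225, B45), (225, B45), (225, B45) ✓
Category=G65: 3 rows → {Stock,Store} = (220, B64), (220, B64), (220, B64) ✓
Category=G89: 2 rows → {Stock,Store} takes values {(222, B10), (221, B66)} — violation
Category=G13: 3 rows → {Stock,Store} = (233, B33), (233, B33), (233, B33) ✓
Category=G59: 1 row → {Stock,Store} = (229, B65) ✓
Category=G77: 1 row → {Stock,Store} = (238, B35) ✓
Two rows agree on Category but differ on {Stock, Store}, so Category -> {Stock, Store} does not hold.

No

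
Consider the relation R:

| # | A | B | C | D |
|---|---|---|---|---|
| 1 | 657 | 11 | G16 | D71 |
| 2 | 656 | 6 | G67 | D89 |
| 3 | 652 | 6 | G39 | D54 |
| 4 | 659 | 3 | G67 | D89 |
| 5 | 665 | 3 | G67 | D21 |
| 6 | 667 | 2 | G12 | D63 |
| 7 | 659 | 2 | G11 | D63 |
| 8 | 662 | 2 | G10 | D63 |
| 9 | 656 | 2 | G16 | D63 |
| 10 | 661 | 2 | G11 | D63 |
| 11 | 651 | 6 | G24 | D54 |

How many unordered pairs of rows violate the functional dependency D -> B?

1

D=D89: violating pairs (2,4) — 1 pair.
D=D54: all 2 rows agree on B — 0 pairs.
D=D63: all 5 rows agree on B — 0 pairs.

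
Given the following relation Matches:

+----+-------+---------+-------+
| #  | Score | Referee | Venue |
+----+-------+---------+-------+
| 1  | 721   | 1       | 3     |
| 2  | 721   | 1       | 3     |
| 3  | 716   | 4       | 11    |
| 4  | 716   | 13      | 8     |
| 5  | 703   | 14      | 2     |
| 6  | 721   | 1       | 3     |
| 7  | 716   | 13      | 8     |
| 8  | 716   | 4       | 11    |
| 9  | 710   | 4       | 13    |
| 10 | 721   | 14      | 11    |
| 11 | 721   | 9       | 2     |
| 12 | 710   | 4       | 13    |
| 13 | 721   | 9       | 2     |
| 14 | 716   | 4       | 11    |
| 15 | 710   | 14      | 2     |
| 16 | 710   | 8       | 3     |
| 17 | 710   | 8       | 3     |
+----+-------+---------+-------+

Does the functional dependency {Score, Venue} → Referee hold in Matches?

Yes

(Score=721, Venue=3): rows 1, 2, 6 → Referee = 1, 1, 1 ✓
(Score=716, Venue=11): rows 3, 8, 14 → Referee = 4, 4, 4 ✓
(Score=716, Venue=8): rows 4, 7 → Referee = 13, 13 ✓
(Score=703, Venue=2): row 5 → Referee = 14 ✓
(Score=710, Venue=13): rows 9, 12 → Referee = 4, 4 ✓
(Score=721, Venue=11): row 10 → Referee = 14 ✓
(Score=721, Venue=2): rows 11, 13 → Referee = 9, 9 ✓
(Score=710, Venue=2): row 15 → Referee = 14 ✓
(Score=710, Venue=3): rows 16, 17 → Referee = 8, 8 ✓
Every {Score, Venue} value is associated with a single Referee value, so {Score, Venue} → Referee holds.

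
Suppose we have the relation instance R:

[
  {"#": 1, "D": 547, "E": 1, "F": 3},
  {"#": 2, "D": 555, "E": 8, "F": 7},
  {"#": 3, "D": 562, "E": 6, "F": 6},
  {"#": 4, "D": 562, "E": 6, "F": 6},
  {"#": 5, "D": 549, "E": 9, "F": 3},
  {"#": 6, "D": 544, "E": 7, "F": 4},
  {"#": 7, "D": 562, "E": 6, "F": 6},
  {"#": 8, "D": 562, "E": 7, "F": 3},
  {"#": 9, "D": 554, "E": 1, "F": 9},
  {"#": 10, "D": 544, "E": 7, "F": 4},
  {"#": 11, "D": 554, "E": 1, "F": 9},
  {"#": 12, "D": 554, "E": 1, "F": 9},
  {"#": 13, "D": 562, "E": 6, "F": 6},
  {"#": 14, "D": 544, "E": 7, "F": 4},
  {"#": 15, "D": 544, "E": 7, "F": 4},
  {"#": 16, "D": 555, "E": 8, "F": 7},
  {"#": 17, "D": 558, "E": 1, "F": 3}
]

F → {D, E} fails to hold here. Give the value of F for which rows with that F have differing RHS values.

F=3: rows 1, 5, 8, 17 → {D,E} takes values {(547, 1), (549, 9), (562, 7), (558, 1)} — violation
F=7: rows 2, 16 → {D,E} = (555, 8), (555, 8) ✓
F=6: rows 3, 4, 7, 13 → {D,E} = (562, 6), (562, 6), (562, 6), (562, 6) ✓
F=4: rows 6, 10, 14, 15 → {D,E} = (544, 7), (544, 7), (544, 7), (544, 7) ✓
F=9: rows 9, 11, 12 → {D,E} = (554, 1), (554, 1), (554, 1) ✓
The only F value with inconsistent RHS is F=3.

3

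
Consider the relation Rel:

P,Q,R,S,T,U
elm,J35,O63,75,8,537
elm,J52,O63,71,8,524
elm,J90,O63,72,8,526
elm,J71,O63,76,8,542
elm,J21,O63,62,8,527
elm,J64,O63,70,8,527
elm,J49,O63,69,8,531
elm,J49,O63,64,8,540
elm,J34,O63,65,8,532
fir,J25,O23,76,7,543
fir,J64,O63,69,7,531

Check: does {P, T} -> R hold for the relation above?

No

(P=elm, T=8): 9 rows → R = O63, O63, O63, O63, O63, O63, O63, O63, O63 ✓
(P=fir, T=7): 2 rows → R takes values {O23, O63} — violation
Two rows agree on {P, T} but differ on R, so {P, T} -> R does not hold.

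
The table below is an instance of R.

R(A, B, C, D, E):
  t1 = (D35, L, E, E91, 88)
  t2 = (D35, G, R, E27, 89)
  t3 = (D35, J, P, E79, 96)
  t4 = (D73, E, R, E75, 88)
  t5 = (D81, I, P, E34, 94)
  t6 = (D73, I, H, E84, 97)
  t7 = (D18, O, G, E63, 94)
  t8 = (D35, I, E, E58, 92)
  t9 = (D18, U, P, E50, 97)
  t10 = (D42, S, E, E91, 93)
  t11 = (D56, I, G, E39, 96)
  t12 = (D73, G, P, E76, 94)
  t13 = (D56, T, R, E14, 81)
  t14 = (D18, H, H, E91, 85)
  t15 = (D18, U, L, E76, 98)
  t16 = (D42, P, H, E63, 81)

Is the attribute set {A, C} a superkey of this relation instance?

Rows 1 and 8 have the same {A, C} value (A=D35, C=E) but are distinct tuples, so {A, C} does not determine every attribute — not a superkey.

No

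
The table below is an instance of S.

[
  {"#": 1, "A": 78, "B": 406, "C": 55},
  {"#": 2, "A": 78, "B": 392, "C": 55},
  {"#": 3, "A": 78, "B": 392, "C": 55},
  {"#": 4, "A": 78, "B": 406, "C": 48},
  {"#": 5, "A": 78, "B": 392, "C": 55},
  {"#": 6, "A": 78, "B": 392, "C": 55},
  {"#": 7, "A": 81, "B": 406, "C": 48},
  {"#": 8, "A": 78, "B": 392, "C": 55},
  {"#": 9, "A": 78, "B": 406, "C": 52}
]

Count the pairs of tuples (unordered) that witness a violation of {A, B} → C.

(A=78, B=406): violating pairs (1,4), (1,9), (4,9) — 3 pairs.
(A=78, B=392): all 5 rows agree on C — 0 pairs.

3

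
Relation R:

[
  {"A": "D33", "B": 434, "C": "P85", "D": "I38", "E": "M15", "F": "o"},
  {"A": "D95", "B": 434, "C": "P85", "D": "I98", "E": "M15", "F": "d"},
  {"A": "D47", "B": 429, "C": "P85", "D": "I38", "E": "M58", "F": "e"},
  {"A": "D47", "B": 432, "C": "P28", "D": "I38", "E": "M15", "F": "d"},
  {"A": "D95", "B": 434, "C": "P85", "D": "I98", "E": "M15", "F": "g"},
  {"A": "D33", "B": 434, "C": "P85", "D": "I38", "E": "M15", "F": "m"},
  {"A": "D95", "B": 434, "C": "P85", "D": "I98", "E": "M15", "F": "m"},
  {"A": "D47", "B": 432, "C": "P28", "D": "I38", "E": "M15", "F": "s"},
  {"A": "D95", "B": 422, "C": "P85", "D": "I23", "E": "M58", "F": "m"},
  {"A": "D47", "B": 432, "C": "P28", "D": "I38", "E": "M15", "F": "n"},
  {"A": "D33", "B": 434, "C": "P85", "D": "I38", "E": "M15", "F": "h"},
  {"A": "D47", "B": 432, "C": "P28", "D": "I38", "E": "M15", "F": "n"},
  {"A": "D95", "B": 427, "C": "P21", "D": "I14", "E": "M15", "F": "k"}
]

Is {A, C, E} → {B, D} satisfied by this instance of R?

(A=D33, C=P85, E=M15): 3 rows → {B,D} = (434, I38), (434, I38), (434, I38) ✓
(A=D95, C=P85, E=M15): 3 rows → {B,D} = (434, I98), (434, I98), (434, I98) ✓
(A=D47, C=P85, E=M58): 1 row → {B,D} = (429, I38) ✓
(A=D47, C=P28, E=M15): 4 rows → {B,D} = (432, I38), (432, I38), (432, I38), (432, I38) ✓
(A=D95, C=P85, E=M58): 1 row → {B,D} = (422, I23) ✓
(A=D95, C=P21, E=M15): 1 row → {B,D} = (427, I14) ✓
Every {A, C, E} value is associated with a single {B, D} value, so {A, C, E} → {B, D} holds.

Yes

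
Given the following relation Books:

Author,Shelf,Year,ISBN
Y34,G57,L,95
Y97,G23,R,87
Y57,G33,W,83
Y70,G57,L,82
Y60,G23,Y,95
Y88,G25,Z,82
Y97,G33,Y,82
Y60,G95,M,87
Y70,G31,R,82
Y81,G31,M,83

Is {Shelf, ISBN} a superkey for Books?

All 10 rows have distinct {Shelf, ISBN} values, so {Shelf, ISBN} → (all attributes) holds and {Shelf, ISBN} is a superkey.

Yes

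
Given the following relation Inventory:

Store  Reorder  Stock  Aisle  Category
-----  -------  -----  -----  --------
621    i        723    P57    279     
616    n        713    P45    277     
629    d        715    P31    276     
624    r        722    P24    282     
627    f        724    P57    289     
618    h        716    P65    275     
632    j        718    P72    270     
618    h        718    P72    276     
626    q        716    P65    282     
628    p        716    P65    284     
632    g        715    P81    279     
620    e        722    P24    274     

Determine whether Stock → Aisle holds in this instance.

Stock=723: 1 row → Aisle = P57 ✓
Stock=713: 1 row → Aisle = P45 ✓
Stock=715: 2 rows → Aisle takes values {P31, P81} — violation
Stock=722: 2 rows → Aisle = P24, P24 ✓
Stock=724: 1 row → Aisle = P57 ✓
Stock=716: 3 rows → Aisle = P65, P65, P65 ✓
Stock=718: 2 rows → Aisle = P72, P72 ✓
Two rows agree on Stock but differ on Aisle, so Stock → Aisle does not hold.

No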